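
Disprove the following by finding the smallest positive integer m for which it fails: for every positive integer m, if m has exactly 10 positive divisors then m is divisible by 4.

A counterexample is any positive integer m such that m has exactly 10 positive divisors but m is not divisible by 4; we check each in order.
For m = 48, 80, 112 the conclusion holds.
m = 162: τ(162) = 10; 162 mod 4 = 2.

m = 162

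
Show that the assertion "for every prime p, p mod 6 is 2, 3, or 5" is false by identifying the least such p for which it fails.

p = 7

For p = 2, 3, 5 the conclusion holds.
p = 7: 7 mod 6 = 1 — not in {2, 3, 5}.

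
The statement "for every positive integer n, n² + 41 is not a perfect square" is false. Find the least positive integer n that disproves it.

n = 20

A counterexample is any positive integer n such that n² + 41 is a perfect square; we check each in order.
For n = 1, 2, 3, 4, …, 17, 18, 19 the conclusion holds.
n = 20: 20² + 41 = 441 = 21², a perfect square.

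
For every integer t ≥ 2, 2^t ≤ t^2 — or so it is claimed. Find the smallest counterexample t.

Check each integer t ≥ 2 in order until 2^t > t^2.
t = 2: 2^t = 4 and t^2 = 4, so 4 ≤ 4.
t = 3: 2^t = 8 and t^2 = 9, so 8 ≤ 9.
t = 4: 2^t = 16 and t^2 = 16, so 16 ≤ 16.
t = 5: 2^t = 32 and t^2 = 25, so 32 > 25.

t = 5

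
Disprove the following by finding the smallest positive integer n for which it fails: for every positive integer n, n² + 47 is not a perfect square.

n = 23

Check each positive integer n in order until n² + 47 is a perfect square.
The first 22 eligible values, up to n = 22, all satisfy the conclusion.
n = 23: 23² + 47 = 576 = 24², a perfect square.
So n = 23 is the smallest counterexample.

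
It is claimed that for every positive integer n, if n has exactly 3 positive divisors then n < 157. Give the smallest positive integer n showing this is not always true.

Check each positive integer n in order until n has exactly 3 positive divisors but the claim fails.
For n = 4, 9, 25, 49, 121 the conclusion holds.
n = 169: τ(169) = 3; 169 ≥ 157.
Thus n = 169 disproves the claim, and no smaller n works.

n = 169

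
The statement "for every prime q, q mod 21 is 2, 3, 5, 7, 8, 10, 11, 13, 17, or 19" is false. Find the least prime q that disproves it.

Check each prime q in order until the claim fails.
For q = 2, 3, 5, 7, …, 23, 29, 31 the conclusion holds.
q = 37: 37 mod 21 = 16 — not in {2, 3, 5, 7, 8, 10, 11, 13, 17, 19}.
Thus q = 37 disproves the claim, and no smaller q works.

q = 37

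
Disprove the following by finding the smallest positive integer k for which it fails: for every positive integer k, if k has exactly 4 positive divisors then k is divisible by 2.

We need the least positive integer k for which k has exactly 4 positive divisors but k is not divisible by 2.
The first 4 eligible values, up to k = 14, all satisfy the conclusion.
k = 15: τ(15) = 4; 15 mod 2 = 1.

k = 15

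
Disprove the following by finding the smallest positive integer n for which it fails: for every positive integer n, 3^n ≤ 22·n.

n = 5

For n = 1, 2, 3, 4 the conclusion holds.
n = 5: 3^n = 243 and 22·n = 110, so 243 > 110.
Hence n = 5 is a counterexample.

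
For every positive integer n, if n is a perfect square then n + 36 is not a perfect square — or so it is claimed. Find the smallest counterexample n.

n = 64

A counterexample is any positive integer n such that n is a perfect square but n + 36 is a perfect square; we check each in order.
The first 7 eligible values, up to n = 49, all satisfy the conclusion.
n = 64: 64 = 8² and 64 + 36 = 100 = 10².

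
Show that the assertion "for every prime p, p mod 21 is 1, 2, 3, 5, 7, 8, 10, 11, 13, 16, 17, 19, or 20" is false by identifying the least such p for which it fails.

p = 67

Check each prime p in order until the claim fails.
For p = 2, 3, 5, 7, …, 53, 59, 61 the conclusion holds.
p = 67: 67 mod 21 = 4 — not in {1, 2, 3, 5, 7, 8, 10, 11, 13, 16, 17, 19, 20}.
Hence p = 67 is a counterexample.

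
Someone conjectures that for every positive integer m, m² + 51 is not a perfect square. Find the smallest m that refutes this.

m = 7

A counterexample is any positive integer m such that m² + 51 is a perfect square; we check each in order.
m = 1: 1² + 51 = 52, not a perfect square.
m = 2: 2² + 51 = 55, not a perfect square.
m = 3: 3² + 51 = 60, not a perfect square.
m = 4: 4² + 51 = 67, not a perfect square.
m = 5: 5² + 51 = 76, not a perfect square.
m = 6: 6² + 51 = 87, not a perfect square.
m = 7: 7² + 51 = 100 = 10², a perfect square.
Thus m = 7 disproves the claim, and no smaller m works.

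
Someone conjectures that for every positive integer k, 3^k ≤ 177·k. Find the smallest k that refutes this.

A counterexample is any positive integer k such that 3^k > 177·k; we check each in order.
For k = 1, 2, 3, 4, 5, 6 the conclusion holds.
k = 7: 3^k = 2187 and 177·k = 1239, so 2187 > 1239.

k = 7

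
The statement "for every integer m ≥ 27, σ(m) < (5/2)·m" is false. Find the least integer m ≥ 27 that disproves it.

For m = 27, 28, 29, 30, 31, 32, 33, 34, 35 the conclusion holds.
m = 36: σ(36) = 91; 91 ≥ 90.

m = 36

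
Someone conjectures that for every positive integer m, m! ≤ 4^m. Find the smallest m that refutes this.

m = 1: m! = 1 and 4^m = 4, so 1 ≤ 4.
m = 2: m! = 2 and 4^m = 16, so 2 ≤ 16.
m = 3: m! = 6 and 4^m = 64, so 6 ≤ 64.
m = 4: m! = 24 and 4^m = 256, so 24 ≤ 256.
m = 5: m! = 120 and 4^m = 1024, so 120 ≤ 1024.
m = 6: m! = 720 and 4^m = 4096, so 720 ≤ 4096.
m = 7: m! = 5040 and 4^m = 16384, so 5040 ≤ 16384.
m = 8: m! = 40320 and 4^m = 65536, so 40320 ≤ 65536.
m = 9: m! = 362880 and 4^m = 262144, so 362880 > 262144.

m = 9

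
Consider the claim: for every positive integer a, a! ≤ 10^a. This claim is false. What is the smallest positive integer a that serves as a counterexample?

The first 24 eligible values, up to a = 24, all satisfy the conclusion.
a = 25: a! = 15511210043330985984000000 and 10^a = 10000000000000000000000000, so 15511210043330985984000000 > 10000000000000000000000000.
So a = 25 is the smallest counterexample.

a = 25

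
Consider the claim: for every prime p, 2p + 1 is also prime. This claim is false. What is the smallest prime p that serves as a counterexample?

For p = 2, 3, 5 the conclusion holds.
p = 7: 2p + 1 = 15 = 3 × 5, not prime.

p = 7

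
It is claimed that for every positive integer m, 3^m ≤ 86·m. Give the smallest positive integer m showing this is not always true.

A counterexample is any positive integer m such that 3^m > 86·m; we check each in order.
m = 1: 3^m = 3 and 86·m = 86, so 3 ≤ 86.
m = 2: 3^m = 9 and 86·m = 172, so 9 ≤ 172.
m = 3: 3^m = 27 and 86·m = 258, so 27 ≤ 258.
m = 4: 3^m = 81 and 86·m = 344, so 81 ≤ 344.
m = 5: 3^m = 243 and 86·m = 430, so 243 ≤ 430.
m = 6: 3^m = 729 and 86·m = 516, so 729 > 516.

m = 6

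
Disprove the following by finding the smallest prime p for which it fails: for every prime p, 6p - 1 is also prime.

We need the least prime p for which 6p - 1 is not prime.
The first 4 eligible values, up to p = 7, all satisfy the conclusion.
p = 11: 6p - 1 = 65 = 5 × 13, not prime.

p = 11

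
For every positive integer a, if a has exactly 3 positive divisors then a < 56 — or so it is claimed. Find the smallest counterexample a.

a = 121

We need the least positive integer a for which a has exactly 3 positive divisors but the claim fails.
a = 4: τ(4) = 3; 4 < 56.
a = 9: τ(9) = 3; 9 < 56.
a = 25: τ(25) = 3; 25 < 56.
a = 49: τ(49) = 3; 49 < 56.
a = 121: τ(121) = 3; 121 ≥ 56.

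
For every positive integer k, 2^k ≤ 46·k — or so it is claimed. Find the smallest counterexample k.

k = 9

We need the least positive integer k for which 2^k > 46·k.
k = 1: 2^k = 2 and 46·k = 46, so 2 ≤ 46.
k = 2: 2^k = 4 and 46·k = 92, so 4 ≤ 92.
k = 3: 2^k = 8 and 46·k = 138, so 8 ≤ 138.
k = 4: 2^k = 16 and 46·k = 184, so 16 ≤ 184.
k = 5: 2^k = 32 and 46·k = 230, so 32 ≤ 230.
k = 6: 2^k = 64 and 46·k = 276, so 64 ≤ 276.
k = 7: 2^k = 128 and 46·k = 322, so 128 ≤ 322.
k = 8: 2^k = 256 and 46·k = 368, so 256 ≤ 368.
k = 9: 2^k = 512 and 46·k = 414, so 512 > 414.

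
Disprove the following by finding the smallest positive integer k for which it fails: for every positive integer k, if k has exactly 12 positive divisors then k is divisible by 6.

A counterexample is any positive integer k such that k has exactly 12 positive divisors but k is not divisible by 6; we check each in order.
k = 60: τ(60) = 12; 60 mod 6 = 0.
k = 72: τ(72) = 12; 72 mod 6 = 0.
k = 84: τ(84) = 12; 84 mod 6 = 0.
k = 90: τ(90) = 12; 90 mod 6 = 0.
k = 96: τ(96) = 12; 96 mod 6 = 0.
k = 108: τ(108) = 12; 108 mod 6 = 0.
k = 126: τ(126) = 12; 126 mod 6 = 0.
k = 132: τ(132) = 12; 132 mod 6 = 0.
k = 140: τ(140) = 12; 140 mod 6 = 2.
Hence k = 140 is a counterexample.

k = 140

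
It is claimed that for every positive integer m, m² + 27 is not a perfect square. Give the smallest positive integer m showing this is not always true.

For m = 1, 2 the conclusion holds.
m = 3: 3² + 27 = 36 = 6², a perfect square.
Thus m = 3 disproves the claim, and no smaller m works.

m = 3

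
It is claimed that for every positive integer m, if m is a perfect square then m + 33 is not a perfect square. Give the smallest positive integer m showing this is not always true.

We need the least positive integer m for which m is a perfect square but m + 33 is a perfect square.
m = 1: 1 + 33 = 34, not a perfect square.
m = 4: 4 + 33 = 37, not a perfect square.
m = 9: 9 + 33 = 42, not a perfect square.
m = 16: 16 = 4² and 16 + 33 = 49 = 7².
Thus m = 16 disproves the claim, and no smaller m works.

m = 16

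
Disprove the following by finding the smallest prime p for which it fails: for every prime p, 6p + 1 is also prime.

p = 19

A counterexample is any prime p such that 6p + 1 is not prime; we check each in order.
p = 2: 6p + 1 = 13, prime.
p = 3: 6p + 1 = 19, prime.
p = 5: 6p + 1 = 31, prime.
p = 7: 6p + 1 = 43, prime.
p = 11: 6p + 1 = 67, prime.
p = 13: 6p + 1 = 79, prime.
p = 17: 6p + 1 = 103, prime.
p = 19: 6p + 1 = 115 = 5 × 23, not prime.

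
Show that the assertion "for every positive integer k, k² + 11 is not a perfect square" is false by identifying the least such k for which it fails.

We need the least positive integer k for which k² + 11 is a perfect square.
The first 4 eligible values, up to k = 4, all satisfy the conclusion.
k = 5: 5² + 11 = 36 = 6², a perfect square.
Thus k = 5 disproves the claim, and no smaller k works.

k = 5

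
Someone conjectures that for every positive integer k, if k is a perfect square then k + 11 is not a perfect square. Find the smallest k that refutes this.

Check each positive integer k in order until k is a perfect square but k + 11 is a perfect square.
For k = 1, 4, 9, 16 the conclusion holds.
k = 25: 25 = 5² and 25 + 11 = 36 = 6².
Hence k = 25 is a counterexample.

k = 25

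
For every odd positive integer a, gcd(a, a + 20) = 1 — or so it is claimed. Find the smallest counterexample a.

a = 1: gcd(1, 21) = 1.
a = 3: gcd(3, 23) = 1.
a = 5: gcd(5, 25) = 5.
Hence a = 5 is a counterexample.

a = 5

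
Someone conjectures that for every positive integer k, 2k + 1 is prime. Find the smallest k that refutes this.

k = 4

We need the least positive integer k for which 2k + 1 is not prime.
For k = 1, 2, 3 the conclusion holds.
k = 4: 2k + 1 = 9 = 3 × 3, composite.
Hence k = 4 is a counterexample.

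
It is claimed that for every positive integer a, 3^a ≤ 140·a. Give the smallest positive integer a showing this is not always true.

We need the least positive integer a for which 3^a > 140·a.
The first 6 eligible values, up to a = 6, all satisfy the conclusion.
a = 7: 3^a = 2187 and 140·a = 980, so 2187 > 980.

a = 7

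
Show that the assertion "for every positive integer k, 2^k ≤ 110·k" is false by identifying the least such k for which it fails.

k = 11

Check each positive integer k in order until 2^k > 110·k.
The first 10 eligible values, up to k = 10, all satisfy the conclusion.
k = 11: 2^k = 2048 and 110·k = 1210, so 2048 > 1210.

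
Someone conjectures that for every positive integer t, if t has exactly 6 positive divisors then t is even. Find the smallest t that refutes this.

We need the least positive integer t for which t has exactly 6 positive divisors but t is odd.
The first 6 eligible values, up to t = 44, all satisfy the conclusion.
t = 45: divisors of 45: 1, 3, 5, 9, 15, 45; 45 is odd.
Thus t = 45 disproves the claim, and no smaller t works.

t = 45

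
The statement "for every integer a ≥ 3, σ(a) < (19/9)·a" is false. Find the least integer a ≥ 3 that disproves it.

We need the least integer a ≥ 3 for which the claim fails.
For a = 3, 4, 5, 6, 7, 8, 9, 10, 11 the conclusion holds.
a = 12: σ(12) = 28; 28 ≥ 76/3.
So a = 12 is the smallest counterexample.

a = 12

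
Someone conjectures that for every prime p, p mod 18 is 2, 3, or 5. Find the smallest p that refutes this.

p = 7

Check each prime p in order until the claim fails.
p = 2: 2 mod 18 = 2.
p = 3: 3 mod 18 = 3.
p = 5: 5 mod 18 = 5.
p = 7: 7 mod 18 = 7 — not in {2, 3, 5}.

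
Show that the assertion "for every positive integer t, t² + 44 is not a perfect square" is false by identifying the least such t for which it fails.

Check each positive integer t in order until t² + 44 is a perfect square.
The first 9 eligible values, up to t = 9, all satisfy the conclusion.
t = 10: 10² + 44 = 144 = 12², a perfect square.
Hence t = 10 is a counterexample.

t = 10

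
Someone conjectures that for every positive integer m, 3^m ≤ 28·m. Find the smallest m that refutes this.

We need the least positive integer m for which 3^m > 28·m.
The first 4 eligible values, up to m = 4, all satisfy the conclusion.
m = 5: 3^m = 243 and 28·m = 140, so 243 > 140.
So m = 5 is the smallest counterexample.

m = 5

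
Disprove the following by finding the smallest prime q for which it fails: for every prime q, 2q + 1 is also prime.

A counterexample is any prime q such that 2q + 1 is not prime; we check each in order.
q = 2: 2q + 1 = 5, prime.
q = 3: 2q + 1 = 7, prime.
q = 5: 2q + 1 = 11, prime.
q = 7: 2q + 1 = 15 = 3 × 5, not prime.
Thus q = 7 disproves the claim, and no smaller q works.

q = 7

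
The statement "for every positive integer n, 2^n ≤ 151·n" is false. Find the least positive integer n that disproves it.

n = 11

The first 10 eligible values, up to n = 10, all satisfy the conclusion.
n = 11: 2^n = 2048 and 151·n = 1661, so 2048 > 1661.
So n = 11 is the smallest counterexample.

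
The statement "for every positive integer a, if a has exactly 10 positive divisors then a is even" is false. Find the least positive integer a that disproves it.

Check each positive integer a in order until a has exactly 10 positive divisors but a is odd.
For a = 48, 80, 112, 162, 176, 208, 272, 304, 368 the conclusion holds.
a = 405: divisors of 405: 10 divisors; 405 is odd.

a = 405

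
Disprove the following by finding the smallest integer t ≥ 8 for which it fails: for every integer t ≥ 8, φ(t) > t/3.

We need the least integer t ≥ 8 for which the claim fails.
For t = 8, 9, 10, 11 the conclusion holds.
t = 12: φ(12) = 4 and 12/3 = 4, so φ(12) ≤ 12/3.
Hence t = 12 is a counterexample.

t = 12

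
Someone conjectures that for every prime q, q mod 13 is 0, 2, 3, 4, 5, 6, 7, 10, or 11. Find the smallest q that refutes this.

q = 47

A counterexample is any prime q such that the claim fails; we check each in order.
The first 14 eligible values, up to q = 43, all satisfy the conclusion.
q = 47: 47 mod 13 = 8 — not in {0, 2, 3, 4, 5, 6, 7, 10, 11}.
Thus q = 47 disproves the claim, and no smaller q works.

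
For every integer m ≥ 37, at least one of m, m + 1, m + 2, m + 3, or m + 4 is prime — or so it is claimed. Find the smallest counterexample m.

m = 48

Check each integer m ≥ 37 in order until m, m + 1, m + 2, m + 3, m + 4 are all composite.
For m = 37, 38, 39, 40, …, 45, 46, 47 the conclusion holds.
m = 48: 48 = 2 × 24; 49 = 7 × 7; 50 = 2 × 25; 51 = 3 × 17; 52 = 2 × 26 — all composite.
Hence m = 48 is a counterexample.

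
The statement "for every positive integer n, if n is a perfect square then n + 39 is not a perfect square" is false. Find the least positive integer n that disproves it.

n = 25

The first 4 eligible values, up to n = 16, all satisfy the conclusion.
n = 25: 25 = 5² and 25 + 39 = 64 = 8².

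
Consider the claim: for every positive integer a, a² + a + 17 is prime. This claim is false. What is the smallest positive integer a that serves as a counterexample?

For a = 1, 2, 3, 4, …, 13, 14, 15 the conclusion holds.
a = 16: a² + a + 17 = 289 = 17 × 17, composite.

a = 16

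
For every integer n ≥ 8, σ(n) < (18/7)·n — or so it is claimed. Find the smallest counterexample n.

Check each integer n ≥ 8 in order until the claim fails.
For n = 8, 9, 10, 11, …, 45, 46, 47 the conclusion holds.
n = 48: σ(48) = 124; 124 ≥ 864/7.
Hence n = 48 is a counterexample.

n = 48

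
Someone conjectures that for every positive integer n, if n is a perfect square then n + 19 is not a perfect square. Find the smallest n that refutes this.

n = 81

A counterexample is any positive integer n such that n is a perfect square but n + 19 is a perfect square; we check each in order.
The first 8 eligible values, up to n = 64, all satisfy the conclusion.
n = 81: 81 = 9² and 81 + 19 = 100 = 10².
So n = 81 is the smallest counterexample.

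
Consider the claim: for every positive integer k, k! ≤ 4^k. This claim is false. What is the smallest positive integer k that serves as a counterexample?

k = 9

Check each positive integer k in order until k! > 4^k.
The first 8 eligible values, up to k = 8, all satisfy the conclusion.
k = 9: k! = 362880 and 4^k = 262144, so 362880 > 262144.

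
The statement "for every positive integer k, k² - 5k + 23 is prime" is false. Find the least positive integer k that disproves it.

k = 19

The first 18 eligible values, up to k = 18, all satisfy the conclusion.
k = 19: k² - 5k + 23 = 289 = 17 × 17, composite.
Thus k = 19 disproves the claim, and no smaller k works.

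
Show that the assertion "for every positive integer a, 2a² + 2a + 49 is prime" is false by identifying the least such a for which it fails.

We need the least positive integer a for which 2a² + 2a + 49 is not prime.
a = 1: 2a² + 2a + 49 = 53, prime.
a = 2: 2a² + 2a + 49 = 61, prime.
a = 3: 2a² + 2a + 49 = 73, prime.
a = 4: 2a² + 2a + 49 = 89, prime.
a = 5: 2a² + 2a + 49 = 109, prime.
a = 6: 2a² + 2a + 49 = 133 = 7 × 19, composite.

a = 6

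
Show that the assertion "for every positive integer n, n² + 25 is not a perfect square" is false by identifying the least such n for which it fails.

n = 12

Check each positive integer n in order until n² + 25 is a perfect square.
For n = 1, 2, 3, 4, …, 9, 10, 11 the conclusion holds.
n = 12: 12² + 25 = 169 = 13², a perfect square.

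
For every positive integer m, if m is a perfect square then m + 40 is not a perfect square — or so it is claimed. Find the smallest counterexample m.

m = 9

Check each positive integer m in order until m is a perfect square but m + 40 is a perfect square.
For m = 1, 4 the conclusion holds.
m = 9: 9 = 3² and 9 + 40 = 49 = 7².
So m = 9 is the smallest counterexample.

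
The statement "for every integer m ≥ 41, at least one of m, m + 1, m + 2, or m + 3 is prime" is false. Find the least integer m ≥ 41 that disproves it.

m = 41: 41 is prime.
m = 42: 43 is prime.
m = 43: 43 is prime.
m = 44: 47 is prime.
m = 45: 47 is prime.
m = 46: 47 is prime.
m = 47: 47 is prime.
m = 48: 48 = 2 × 24; 49 = 7 × 7; 50 = 2 × 25; 51 = 3 × 17 — all composite.

m = 48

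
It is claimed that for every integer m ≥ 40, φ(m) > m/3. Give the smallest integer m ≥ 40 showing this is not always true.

We need the least integer m ≥ 40 for which the claim fails.
For m = 40, 41 the conclusion holds.
m = 42: φ(42) = 12 and 42/3 = 14, so φ(42) ≤ 42/3.

m = 42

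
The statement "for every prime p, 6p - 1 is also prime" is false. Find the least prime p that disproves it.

p = 11

Check each prime p in order until 6p - 1 is not prime.
p = 2: 6p - 1 = 11, prime.
p = 3: 6p - 1 = 17, prime.
p = 5: 6p - 1 = 29, prime.
p = 7: 6p - 1 = 41, prime.
p = 11: 6p - 1 = 65 = 5 × 13, not prime.
Hence p = 11 is a counterexample.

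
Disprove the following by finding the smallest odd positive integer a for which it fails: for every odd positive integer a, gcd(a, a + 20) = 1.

a = 5

We need the least odd positive integer a for which gcd(a, a + 20) > 1.
For a = 1, 3 the conclusion holds.
a = 5: gcd(5, 25) = 5.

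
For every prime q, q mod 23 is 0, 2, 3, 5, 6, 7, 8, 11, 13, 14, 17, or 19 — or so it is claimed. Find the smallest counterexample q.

q = 41

A counterexample is any prime q such that the claim fails; we check each in order.
For q = 2, 3, 5, 7, …, 29, 31, 37 the conclusion holds.
q = 41: 41 mod 23 = 18 — not in {0, 2, 3, 5, 6, 7, 8, 11, 13, 14, 17, 19}.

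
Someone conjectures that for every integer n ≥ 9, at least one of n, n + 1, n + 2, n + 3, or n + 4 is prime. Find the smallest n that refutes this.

n = 24

Check each integer n ≥ 9 in order until n, n + 1, n + 2, n + 3, n + 4 are all composite.
For n = 9, 10, 11, 12, …, 21, 22, 23 the conclusion holds.
n = 24: 24 = 2 × 12; 25 = 5 × 5; 26 = 2 × 13; 27 = 3 × 9; 28 = 2 × 14 — all composite.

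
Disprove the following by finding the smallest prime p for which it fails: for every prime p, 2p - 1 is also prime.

p = 5

Check each prime p in order until 2p - 1 is not prime.
For p = 2, 3 the conclusion holds.
p = 5: 2p - 1 = 9 = 3 × 3, not prime.
Thus p = 5 disproves the claim, and no smaller p works.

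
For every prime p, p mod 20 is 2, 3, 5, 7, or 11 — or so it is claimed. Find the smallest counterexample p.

p = 13

p = 2: 2 mod 20 = 2.
p = 3: 3 mod 20 = 3.
p = 5: 5 mod 20 = 5.
p = 7: 7 mod 20 = 7.
p = 11: 11 mod 20 = 11.
p = 13: 13 mod 20 = 13 — not in {2, 3, 5, 7, 11}.
Hence p = 13 is a counterexample.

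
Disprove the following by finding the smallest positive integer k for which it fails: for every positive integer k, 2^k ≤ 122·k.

k = 11

For k = 1, 2, 3, 4, 5, 6, 7, 8, 9, 10 the conclusion holds.
k = 11: 2^k = 2048 and 122·k = 1342, so 2048 > 1342.
Thus k = 11 disproves the claim, and no smaller k works.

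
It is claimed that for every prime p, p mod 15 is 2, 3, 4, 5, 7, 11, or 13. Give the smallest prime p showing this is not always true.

The first 8 eligible values, up to p = 19, all satisfy the conclusion.
p = 23: 23 mod 15 = 8 — not in {2, 3, 4, 5, 7, 11, 13}.
So p = 23 is the smallest counterexample.

p = 23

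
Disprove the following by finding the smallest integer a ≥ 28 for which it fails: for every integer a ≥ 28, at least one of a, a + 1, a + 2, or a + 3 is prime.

a = 32

A counterexample is any integer a ≥ 28 such that a, a + 1, a + 2, a + 3 are all composite; we check each in order.
a = 28: 29 is prime.
a = 29: 29 is prime.
a = 30: 31 is prime.
a = 31: 31 is prime.
a = 32: 32 = 2 × 16; 33 = 3 × 11; 34 = 2 × 17; 35 = 5 × 7 — all composite.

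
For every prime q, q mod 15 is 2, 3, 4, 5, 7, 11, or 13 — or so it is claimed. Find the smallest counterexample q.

q = 23

q = 2: 2 mod 15 = 2.
q = 3: 3 mod 15 = 3.
q = 5: 5 mod 15 = 5.
q = 7: 7 mod 15 = 7.
q = 11: 11 mod 15 = 11.
q = 13: 13 mod 15 = 13.
q = 17: 17 mod 15 = 2.
q = 19: 19 mod 15 = 4.
q = 23: 23 mod 15 = 8 — not in {2, 3, 4, 5, 7, 11, 13}.
Hence q = 23 is a counterexample.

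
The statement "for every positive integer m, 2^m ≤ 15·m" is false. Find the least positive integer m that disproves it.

m = 7

We need the least positive integer m for which 2^m > 15·m.
m = 1: 2^m = 2 and 15·m = 15, so 2 ≤ 15.
m = 2: 2^m = 4 and 15·m = 30, so 4 ≤ 30.
m = 3: 2^m = 8 and 15·m = 45, so 8 ≤ 45.
m = 4: 2^m = 16 and 15·m = 60, so 16 ≤ 60.
m = 5: 2^m = 32 and 15·m = 75, so 32 ≤ 75.
m = 6: 2^m = 64 and 15·m = 90, so 64 ≤ 90.
m = 7: 2^m = 128 and 15·m = 105, so 128 > 105.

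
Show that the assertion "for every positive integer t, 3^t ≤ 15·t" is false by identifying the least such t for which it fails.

t = 4

t = 1: 3^t = 3 and 15·t = 15, so 3 ≤ 15.
t = 2: 3^t = 9 and 15·t = 30, so 9 ≤ 30.
t = 3: 3^t = 27 and 15·t = 45, so 27 ≤ 45.
t = 4: 3^t = 81 and 15·t = 60, so 81 > 60.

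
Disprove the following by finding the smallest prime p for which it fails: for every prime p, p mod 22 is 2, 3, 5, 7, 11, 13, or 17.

p = 19

Check each prime p in order until the claim fails.
p = 2: 2 mod 22 = 2.
p = 3: 3 mod 22 = 3.
p = 5: 5 mod 22 = 5.
p = 7: 7 mod 22 = 7.
p = 11: 11 mod 22 = 11.
p = 13: 13 mod 22 = 13.
p = 17: 17 mod 22 = 17.
p = 19: 19 mod 22 = 19 — not in {2, 3, 5, 7, 11, 13, 17}.
Thus p = 19 disproves the claim, and no smaller p works.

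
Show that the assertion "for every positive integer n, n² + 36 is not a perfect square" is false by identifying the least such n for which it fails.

n = 8

n = 1: 1² + 36 = 37, not a perfect square.
n = 2: 2² + 36 = 40, not a perfect square.
n = 3: 3² + 36 = 45, not a perfect square.
n = 4: 4² + 36 = 52, not a perfect square.
n = 5: 5² + 36 = 61, not a perfect square.
n = 6: 6² + 36 = 72, not a perfect square.
n = 7: 7² + 36 = 85, not a perfect square.
n = 8: 8² + 36 = 100 = 10², a perfect square.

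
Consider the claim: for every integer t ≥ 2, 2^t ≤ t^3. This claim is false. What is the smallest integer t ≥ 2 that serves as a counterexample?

A counterexample is any integer t ≥ 2 such that 2^t > t^3; we check each in order.
t = 2: 2^t = 4 and t^3 = 8, so 4 ≤ 8.
t = 3: 2^t = 8 and t^3 = 27, so 8 ≤ 27.
t = 4: 2^t = 16 and t^3 = 64, so 16 ≤ 64.
t = 5: 2^t = 32 and t^3 = 125, so 32 ≤ 125.
t = 6: 2^t = 64 and t^3 = 216, so 64 ≤ 216.
t = 7: 2^t = 128 and t^3 = 343, so 128 ≤ 343.
t = 8: 2^t = 256 and t^3 = 512, so 256 ≤ 512.
t = 9: 2^t = 512 and t^3 = 729, so 512 ≤ 729.
t = 10: 2^t = 1024 and t^3 = 1000, so 1024 > 1000.

t = 10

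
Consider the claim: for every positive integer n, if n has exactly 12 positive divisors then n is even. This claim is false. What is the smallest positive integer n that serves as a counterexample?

For n = 60, 72, 84, 90, …, 294, 306, 308 the conclusion holds.
n = 315: divisors of 315: 12 divisors; 315 is odd.

n = 315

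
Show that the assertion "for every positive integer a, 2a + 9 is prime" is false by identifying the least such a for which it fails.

a = 1: 2a + 9 = 11, prime.
a = 2: 2a + 9 = 13, prime.
a = 3: 2a + 9 = 15 = 3 × 5, composite.

a = 3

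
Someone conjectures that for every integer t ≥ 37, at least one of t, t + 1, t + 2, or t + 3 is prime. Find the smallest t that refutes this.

Check each integer t ≥ 37 in order until t, t + 1, t + 2, t + 3 are all composite.
For t = 37, 38, 39, 40, …, 45, 46, 47 the conclusion holds.
t = 48: 48 = 2 × 24; 49 = 7 × 7; 50 = 2 × 25; 51 = 3 × 17 — all composite.
So t = 48 is the smallest counterexample.

t = 48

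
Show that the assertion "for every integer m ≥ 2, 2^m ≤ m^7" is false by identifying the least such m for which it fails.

We need the least integer m ≥ 2 for which 2^m > m^7.
The first 35 eligible values, up to m = 36, all satisfy the conclusion.
m = 37: 2^m = 137438953472 and m^7 = 94931877133, so 137438953472 > 94931877133.
Thus m = 37 disproves the claim, and no smaller m works.

m = 37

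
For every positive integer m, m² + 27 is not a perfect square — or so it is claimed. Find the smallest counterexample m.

m = 3

Check each positive integer m in order until m² + 27 is a perfect square.
m = 1: 1² + 27 = 28, not a perfect square.
m = 2: 2² + 27 = 31, not a perfect square.
m = 3: 3² + 27 = 36 = 6², a perfect square.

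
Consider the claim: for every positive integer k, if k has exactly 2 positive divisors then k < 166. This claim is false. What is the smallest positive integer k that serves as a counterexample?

Check each positive integer k in order until k has exactly 2 positive divisors but the claim fails.
For k = 2, 3, 5, 7, …, 151, 157, 163 the conclusion holds.
k = 167: τ(167) = 2; 167 ≥ 166.
Hence k = 167 is a counterexample.

k = 167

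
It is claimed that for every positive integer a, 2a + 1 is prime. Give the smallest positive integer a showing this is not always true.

a = 4

Check each positive integer a in order until 2a + 1 is not prime.
a = 1: 2a + 1 = 3, prime.
a = 2: 2a + 1 = 5, prime.
a = 3: 2a + 1 = 7, prime.
a = 4: 2a + 1 = 9 = 3 × 3, composite.
So a = 4 is the smallest counterexample.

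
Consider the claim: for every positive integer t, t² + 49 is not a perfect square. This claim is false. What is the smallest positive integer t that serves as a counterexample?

A counterexample is any positive integer t such that t² + 49 is a perfect square; we check each in order.
For t = 1, 2, 3, 4, …, 21, 22, 23 the conclusion holds.
t = 24: 24² + 49 = 625 = 25², a perfect square.

t = 24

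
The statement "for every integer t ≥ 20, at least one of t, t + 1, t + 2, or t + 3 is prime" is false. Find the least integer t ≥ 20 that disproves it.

t = 20: 23 is prime.
t = 21: 23 is prime.
t = 22: 23 is prime.
t = 23: 23 is prime.
t = 24: 24 = 2 × 12; 25 = 5 × 5; 26 = 2 × 13; 27 = 3 × 9 — all composite.

t = 24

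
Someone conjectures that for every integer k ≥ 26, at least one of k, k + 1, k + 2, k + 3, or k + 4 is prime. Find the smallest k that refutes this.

k = 26: 29 is prime.
k = 27: 29 is prime.
k = 28: 29 is prime.
k = 29: 29 is prime.
k = 30: 31 is prime.
k = 31: 31 is prime.
k = 32: 32 = 2 × 16; 33 = 3 × 11; 34 = 2 × 17; 35 = 5 × 7; 36 = 2 × 18 — all composite.

k = 32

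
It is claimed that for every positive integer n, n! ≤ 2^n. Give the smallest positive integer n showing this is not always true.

For n = 1, 2, 3 the conclusion holds.
n = 4: n! = 24 and 2^n = 16, so 24 > 16.

n = 4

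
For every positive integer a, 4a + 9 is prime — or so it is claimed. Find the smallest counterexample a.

Check each positive integer a in order until 4a + 9 is not prime.
a = 1: 4a + 9 = 13, prime.
a = 2: 4a + 9 = 17, prime.
a = 3: 4a + 9 = 21 = 3 × 7, composite.
Thus a = 3 disproves the claim, and no smaller a works.

a = 3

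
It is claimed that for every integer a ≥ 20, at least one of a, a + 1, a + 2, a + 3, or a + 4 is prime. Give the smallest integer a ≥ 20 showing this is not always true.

a = 20: 23 is prime.
a = 21: 23 is prime.
a = 22: 23 is prime.
a = 23: 23 is prime.
a = 24: 24 = 2 × 12; 25 = 5 × 5; 26 = 2 × 13; 27 = 3 × 9; 28 = 2 × 14 — all composite.
Thus a = 24 disproves the claim, and no smaller a works.

a = 24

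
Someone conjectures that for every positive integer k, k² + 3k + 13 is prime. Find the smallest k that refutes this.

k = 9

A counterexample is any positive integer k such that k² + 3k + 13 is not prime; we check each in order.
The first 8 eligible values, up to k = 8, all satisfy the conclusion.
k = 9: k² + 3k + 13 = 121 = 11 × 11, composite.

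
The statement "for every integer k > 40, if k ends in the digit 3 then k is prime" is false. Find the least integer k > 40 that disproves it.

k = 43: 43 ends in 3 and is prime.
k = 53: 53 ends in 3 and is prime.
k = 63: 63 ends in 3; 63 = 3 × 21, composite.

k = 63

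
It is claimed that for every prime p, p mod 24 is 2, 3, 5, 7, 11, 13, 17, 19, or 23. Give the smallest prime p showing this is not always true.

p = 73

A counterexample is any prime p such that the claim fails; we check each in order.
For p = 2, 3, 5, 7, …, 61, 67, 71 the conclusion holds.
p = 73: 73 mod 24 = 1 — not in {2, 3, 5, 7, 11, 13, 17, 19, 23}.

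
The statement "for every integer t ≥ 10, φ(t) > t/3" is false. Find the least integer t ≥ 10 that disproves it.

For t = 10, 11 the conclusion holds.
t = 12: φ(12) = 4 and 12/3 = 4, so φ(12) ≤ 12/3.
Hence t = 12 is a counterexample.

t = 12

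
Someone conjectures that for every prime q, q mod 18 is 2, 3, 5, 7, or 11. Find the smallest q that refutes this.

The first 5 eligible values, up to q = 11, all satisfy the conclusion.
q = 13: 13 mod 18 = 13 — not in {2, 3, 5, 7, 11}.

q = 13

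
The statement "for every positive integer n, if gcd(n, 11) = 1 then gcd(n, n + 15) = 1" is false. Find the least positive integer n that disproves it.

A counterexample is any positive integer n such that gcd(n, 11) = 1 but gcd(n, n + 15) > 1; we check each in order.
For n = 1, 2 the conclusion holds.
n = 3: gcd(3, 18) = 3.
Hence n = 3 is a counterexample.

n = 3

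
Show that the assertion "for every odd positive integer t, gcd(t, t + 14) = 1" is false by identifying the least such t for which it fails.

Check each odd positive integer t in order until gcd(t, t + 14) > 1.
t = 1: gcd(1, 15) = 1.
t = 3: gcd(3, 17) = 1.
t = 5: gcd(5, 19) = 1.
t = 7: gcd(7, 21) = 7.
Thus t = 7 disproves the claim, and no smaller t works.

t = 7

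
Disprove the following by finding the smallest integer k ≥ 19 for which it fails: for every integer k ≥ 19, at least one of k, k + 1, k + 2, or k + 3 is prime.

k = 24

The first 5 eligible values, up to k = 23, all satisfy the conclusion.
k = 24: 24 = 2 × 12; 25 = 5 × 5; 26 = 2 × 13; 27 = 3 × 9 — all composite.
Hence k = 24 is a counterexample.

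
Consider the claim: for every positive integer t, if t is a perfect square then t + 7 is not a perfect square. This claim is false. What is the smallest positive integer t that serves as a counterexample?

Check each positive integer t in order until t is a perfect square but t + 7 is a perfect square.
For t = 1, 4 the conclusion holds.
t = 9: 9 = 3² and 9 + 7 = 16 = 4².
So t = 9 is the smallest counterexample.

t = 9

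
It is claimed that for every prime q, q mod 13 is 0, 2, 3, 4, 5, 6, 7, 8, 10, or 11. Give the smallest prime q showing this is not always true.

q = 53

The first 15 eligible values, up to q = 47, all satisfy the conclusion.
q = 53: 53 mod 13 = 1 — not in {0, 2, 3, 4, 5, 6, 7, 8, 10, 11}.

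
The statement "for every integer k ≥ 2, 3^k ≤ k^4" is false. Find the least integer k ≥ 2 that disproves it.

k = 8

A counterexample is any integer k ≥ 2 such that 3^k > k^4; we check each in order.
For k = 2, 3, 4, 5, 6, 7 the conclusion holds.
k = 8: 3^k = 6561 and k^4 = 4096, so 6561 > 4096.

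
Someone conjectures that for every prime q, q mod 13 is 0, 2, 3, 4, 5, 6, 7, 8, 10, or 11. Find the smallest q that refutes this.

We need the least prime q for which the claim fails.
The first 15 eligible values, up to q = 47, all satisfy the conclusion.
q = 53: 53 mod 13 = 1 — not in {0, 2, 3, 4, 5, 6, 7, 8, 10, 11}.

q = 53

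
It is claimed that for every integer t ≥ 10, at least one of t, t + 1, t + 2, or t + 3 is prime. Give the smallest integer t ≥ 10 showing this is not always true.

t = 24

For t = 10, 11, 12, 13, …, 21, 22, 23 the conclusion holds.
t = 24: 24 = 2 × 12; 25 = 5 × 5; 26 = 2 × 13; 27 = 3 × 9 — all composite.
Hence t = 24 is a counterexample.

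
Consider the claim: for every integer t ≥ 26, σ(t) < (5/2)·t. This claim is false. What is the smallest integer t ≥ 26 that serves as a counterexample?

t = 36

A counterexample is any integer t ≥ 26 such that the claim fails; we check each in order.
For t = 26, 27, 28, 29, 30, 31, 32, 33, 34, 35 the conclusion holds.
t = 36: σ(36) = 91; 91 ≥ 90.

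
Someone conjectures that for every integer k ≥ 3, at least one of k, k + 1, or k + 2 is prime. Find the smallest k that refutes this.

k = 8

The first 5 eligible values, up to k = 7, all satisfy the conclusion.
k = 8: 8 = 2 × 4; 9 = 3 × 3; 10 = 2 × 5 — all composite.
Thus k = 8 disproves the claim, and no smaller k works.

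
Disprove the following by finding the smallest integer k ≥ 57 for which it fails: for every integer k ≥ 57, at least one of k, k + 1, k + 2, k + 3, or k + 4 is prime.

Check each integer k ≥ 57 in order until k, k + 1, k + 2, k + 3, k + 4 are all composite.
k = 57: 59 is prime.
k = 58: 59 is prime.
k = 59: 59 is prime.
k = 60: 61 is prime.
k = 61: 61 is prime.
k = 62: 62 = 2 × 31; 63 = 3 × 21; 64 = 2 × 32; 65 = 5 × 13; 66 = 2 × 33 — all composite.

k = 62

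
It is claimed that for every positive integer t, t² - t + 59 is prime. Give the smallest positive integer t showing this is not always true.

t = 1: t² - t + 59 = 59, prime.
t = 2: t² - t + 59 = 61, prime.
t = 3: t² - t + 59 = 65 = 5 × 13, composite.

t = 3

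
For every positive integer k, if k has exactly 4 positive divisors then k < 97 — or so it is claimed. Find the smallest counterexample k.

k = 106

A counterexample is any positive integer k such that k has exactly 4 positive divisors but the claim fails; we check each in order.
For k = 6, 8, 10, 14, …, 93, 94, 95 the conclusion holds.
k = 106: τ(106) = 4; 106 ≥ 97.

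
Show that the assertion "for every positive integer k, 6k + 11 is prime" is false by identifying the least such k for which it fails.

Check each positive integer k in order until 6k + 11 is not prime.
k = 1: 6k + 11 = 17, prime.
k = 2: 6k + 11 = 23, prime.
k = 3: 6k + 11 = 29, prime.
k = 4: 6k + 11 = 35 = 5 × 7, composite.

k = 4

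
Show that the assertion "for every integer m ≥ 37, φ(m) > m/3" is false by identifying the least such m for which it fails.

We need the least integer m ≥ 37 for which the claim fails.
The first 5 eligible values, up to m = 41, all satisfy the conclusion.
m = 42: φ(42) = 12 and 42/3 = 14, so φ(42) ≤ 42/3.
Hence m = 42 is a counterexample.

m = 42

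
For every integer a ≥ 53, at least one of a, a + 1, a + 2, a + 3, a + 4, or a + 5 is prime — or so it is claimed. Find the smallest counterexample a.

A counterexample is any integer a ≥ 53 such that a, a + 1, a + 2, a + 3, a + 4, a + 5 are all composite; we check each in order.
For a = 53, 54, 55, 56, …, 87, 88, 89 the conclusion holds.
a = 90: 90 = 2 × 45; 91 = 7 × 13; 92 = 2 × 46; 93 = 3 × 31; 94 = 2 × 47; 95 = 5 × 19 — all composite.

a = 90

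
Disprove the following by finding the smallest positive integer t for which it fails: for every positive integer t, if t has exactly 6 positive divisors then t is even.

Check each positive integer t in order until t has exactly 6 positive divisors but t is odd.
The first 6 eligible values, up to t = 44, all satisfy the conclusion.
t = 45: divisors of 45: 1, 3, 5, 9, 15, 45; 45 is odd.
Thus t = 45 disproves the claim, and no smaller t works.

t = 45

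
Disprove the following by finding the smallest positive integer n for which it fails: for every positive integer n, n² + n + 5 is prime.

Check each positive integer n in order until n² + n + 5 is not prime.
n = 1: n² + n + 5 = 7, prime.
n = 2: n² + n + 5 = 11, prime.
n = 3: n² + n + 5 = 17, prime.
n = 4: n² + n + 5 = 25 = 5 × 5, composite.
Thus n = 4 disproves the claim, and no smaller n works.

n = 4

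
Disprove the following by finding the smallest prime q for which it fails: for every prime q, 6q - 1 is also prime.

q = 11

For q = 2, 3, 5, 7 the conclusion holds.
q = 11: 6q - 1 = 65 = 5 × 13, not prime.
Thus q = 11 disproves the claim, and no smaller q works.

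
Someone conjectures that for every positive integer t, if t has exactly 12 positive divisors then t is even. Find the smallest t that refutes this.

t = 315

For t = 60, 72, 84, 90, …, 294, 306, 308 the conclusion holds.
t = 315: divisors of 315: 12 divisors; 315 is odd.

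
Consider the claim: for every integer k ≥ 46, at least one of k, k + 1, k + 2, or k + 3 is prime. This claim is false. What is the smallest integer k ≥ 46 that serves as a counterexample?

We need the least integer k ≥ 46 for which k, k + 1, k + 2, k + 3 are all composite.
k = 46: 47 is prime.
k = 47: 47 is prime.
k = 48: 48 = 2 × 24; 49 = 7 × 7; 50 = 2 × 25; 51 = 3 × 17 — all composite.
So k = 48 is the smallest counterexample.

k = 48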